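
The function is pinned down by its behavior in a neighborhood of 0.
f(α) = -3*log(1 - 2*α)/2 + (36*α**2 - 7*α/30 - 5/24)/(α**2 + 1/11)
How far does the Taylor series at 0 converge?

Denominator factor (α**2 + 1/11): discriminant -4/11, complex-conjugate roots ((1/11)*sqrt(11))*i and -((1/11)*sqrt(11))*i; poles of order 1, moduli (1/11)*sqrt(11) and (1/11)*sqrt(11).
Branch term (-3/2)*log(1 - α/(1/2)): its argument vanishes at α = 1/2, a logarithmic branch point, modulus 1/2.
The radius of convergence is the smallest modulus among the singular points: (1/11)*sqrt(11).

The radius of convergence is (1/11)*sqrt(11).


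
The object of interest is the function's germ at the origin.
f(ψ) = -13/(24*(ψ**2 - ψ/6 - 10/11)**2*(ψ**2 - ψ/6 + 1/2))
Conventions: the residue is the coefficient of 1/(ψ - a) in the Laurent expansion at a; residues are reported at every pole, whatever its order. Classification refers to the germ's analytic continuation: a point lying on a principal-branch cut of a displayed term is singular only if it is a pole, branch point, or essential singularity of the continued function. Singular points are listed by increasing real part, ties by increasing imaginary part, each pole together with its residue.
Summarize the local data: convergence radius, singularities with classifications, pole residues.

Denominator factor (ψ**2 - ψ/6 + 1/2): discriminant -71/36, complex-conjugate roots (1/12) + ((1/12)*sqrt(71))*i and (1/12) - ((1/12)*sqrt(71))*i; poles of order 1, moduli (1/2)*sqrt(2) and (1/2)*sqrt(2).
Denominator factor (ψ**2 - ψ/6 - 10/11)^2: discriminant 1451/396, real irrational roots 1/12 + (1/132)*sqrt(15961) and 1/12 - (1/132)*sqrt(15961); poles of order 2, moduli 1/12 + (1/132)*sqrt(15961) and -1/12 + (1/132)*sqrt(15961).
The radius of convergence is the smallest modulus among the singular points: (1/2)*sqrt(2).
The factor ψ**2 - ψ/6 - 10/11 splits as (ψ - a)(ψ - a') with a = 1/12 - (1/132)*sqrt(15961), a' = 1/12 + (1/132)*sqrt(15961). At the order-2 pole a set g(ψ) = (ψ - a)^2*f(ψ) = [-13/(24*(ψ**2 - ψ/6 + 1/2))] / (ψ - a')^2.
Order-2 pole: residue = g'(a); g'(1/12 - (1/132)*sqrt(15961)) = -(4037891/2023290361)*sqrt(15961), so the residue is -(4037891/2023290361)*sqrt(15961).
The factor ψ**2 - ψ/6 + 1/2 splits as (ψ - a)(ψ - a') with a = (1/12) - ((1/12)*sqrt(71))*i, a' = (1/12) + ((1/12)*sqrt(71))*i. At the order-1 pole a set g(ψ) = (ψ - a)*f(ψ) = [-13/(24*(ψ**2 - ψ/6 - 10/11)**2)] / (ψ - a').
Simple pole: residue = g(a) at a = (1/12) - ((1/12)*sqrt(71))*i, which is -((1573/68231)*sqrt(71))*i.
The factor ψ**2 - ψ/6 + 1/2 splits as (ψ - a)(ψ - a') with a = (1/12) + ((1/12)*sqrt(71))*i, a' = (1/12) - ((1/12)*sqrt(71))*i. At the order-1 pole a set g(ψ) = (ψ - a)*f(ψ) = [-13/(24*(ψ**2 - ψ/6 - 10/11)**2)] / (ψ - a').
Simple pole: residue = g(a) at a = (1/12) + ((1/12)*sqrt(71))*i, which is ((1573/68231)*sqrt(71))*i.
The factor ψ**2 - ψ/6 - 10/11 splits as (ψ - a)(ψ - a') with a = 1/12 + (1/132)*sqrt(15961), a' = 1/12 - (1/132)*sqrt(15961). At the order-2 pole a set g(ψ) = (ψ - a)^2*f(ψ) = [-13/(24*(ψ**2 - ψ/6 + 1/2))] / (ψ - a')^2.
Order-2 pole: residue = g'(a); g'(1/12 + (1/132)*sqrt(15961)) = (4037891/2023290361)*sqrt(15961), so the residue is (4037891/2023290361)*sqrt(15961).
List the singular points by increasing real part (a conjugate pair: the negative imaginary part first).

Radius of convergence at 0: (1/2)*sqrt(2).
At 1/12 - (1/132)*sqrt(15961): a pole of order 2; residue -(4037891/2023290361)*sqrt(15961).
At (1/12) - ((1/12)*sqrt(71))*i: a pole of order 1; residue -((1573/68231)*sqrt(71))*i.
At (1/12) + ((1/12)*sqrt(71))*i: a pole of order 1; residue ((1573/68231)*sqrt(71))*i.
At 1/12 + (1/132)*sqrt(15961): a pole of order 2; residue (4037891/2023290361)*sqrt(15961).


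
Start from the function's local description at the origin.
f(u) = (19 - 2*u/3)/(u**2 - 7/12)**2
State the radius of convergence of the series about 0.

The radius of convergence is (1/6)*sqrt(21).

Denominator factor (u**2 - 7/12)^2: discriminant 7/3, real irrational roots (1/6)*sqrt(21) and -(1/6)*sqrt(21); poles of order 2, moduli (1/6)*sqrt(21) and (1/6)*sqrt(21).
The radius of convergence is the smallest modulus among the singular points: (1/6)*sqrt(21).


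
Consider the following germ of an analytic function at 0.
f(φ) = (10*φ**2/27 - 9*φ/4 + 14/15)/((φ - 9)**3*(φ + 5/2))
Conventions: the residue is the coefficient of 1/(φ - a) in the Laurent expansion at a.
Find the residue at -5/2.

The residue is -9583/1642545.

At the order-1 pole -5/2 set g(φ) = (φ - (-5/2))*f(φ) = (10*φ**2/27 - 9*φ/4 + 14/15)/(φ - 9)**3.
Simple pole: residue = g(a) at a = -5/2, which is -9583/1642545.


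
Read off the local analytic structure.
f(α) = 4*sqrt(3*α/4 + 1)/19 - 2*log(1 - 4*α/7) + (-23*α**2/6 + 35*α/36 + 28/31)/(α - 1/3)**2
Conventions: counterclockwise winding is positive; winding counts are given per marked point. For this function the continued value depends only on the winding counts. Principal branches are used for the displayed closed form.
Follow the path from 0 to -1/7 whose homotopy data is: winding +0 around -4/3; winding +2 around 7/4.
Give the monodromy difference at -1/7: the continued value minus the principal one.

Continued minus principal equals -(8)*pi*i.

The rational part is single-valued and drops out of the difference; each branch term changes only by its own monodromy.
(-2)*log(1 - α/(7/4)): each positive loop around 7/4 adds 2*pi*i to the log, so winding +2 contributes (-2)*(2)*2*pi*i = -(8)*pi*i.
(4/19)*sqrt(1 - α/(-4/3)): winding +0 is even, the square root returns to the same sheet, contribution 0.
Summing the contributions at α = -1/7 gives -(8)*pi*i.


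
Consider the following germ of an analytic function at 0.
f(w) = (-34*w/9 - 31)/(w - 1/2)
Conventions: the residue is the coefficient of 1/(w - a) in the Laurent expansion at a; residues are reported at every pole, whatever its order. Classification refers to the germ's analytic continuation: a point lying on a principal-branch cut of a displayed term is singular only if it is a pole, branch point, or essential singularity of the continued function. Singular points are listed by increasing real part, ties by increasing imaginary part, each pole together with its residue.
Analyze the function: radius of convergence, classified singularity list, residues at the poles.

Denominator factor (w - 1/2): pole of order 1 at 1/2, modulus 1/2.
The radius of convergence is the smallest modulus among the singular points: 1/2.
At the order-1 pole 1/2 set g(w) = (w - (1/2))*f(w) = -34*w/9 - 31.
Simple pole: residue = g(a) at a = 1/2, which is -296/9.

Radius of convergence at 0: 1/2.
At 1/2: a pole of order 1; residue -296/9.


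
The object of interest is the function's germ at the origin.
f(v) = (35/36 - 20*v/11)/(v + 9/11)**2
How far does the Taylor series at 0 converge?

Denominator factor (v + 9/11)^2: pole of order 2 at -9/11, modulus 9/11.
The radius of convergence is the smallest modulus among the singular points: 9/11.

The radius of convergence is 9/11.


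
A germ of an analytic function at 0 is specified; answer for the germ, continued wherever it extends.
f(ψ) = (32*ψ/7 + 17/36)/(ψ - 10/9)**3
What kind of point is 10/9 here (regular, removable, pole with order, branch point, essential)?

The point is a pole of order 3.

The denominator factor ψ - 10/9 vanishes at 10/9 and appears to the power 3; the numerator there equals 1399/252, nonzero, and no other factor vanishes.
Hence a pole whose order is the multiplicity, 3.


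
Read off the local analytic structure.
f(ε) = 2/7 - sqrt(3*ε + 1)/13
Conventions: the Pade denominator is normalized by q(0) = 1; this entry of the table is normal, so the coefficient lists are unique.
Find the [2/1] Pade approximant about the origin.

The Pade approximant has numerator coefficients [19/91, 18/91, -9/104]; denominator coefficients [1, 3/2].

Taylor coefficients needed (expand at 0): a_0 = 19/91, a_1 = -3/26, a_2 = 9/104, a_3 = -27/208.
Write the denominator as Q(ε) = 1 + q1*ε. Requiring Q*f - P = O(ε^4) with deg P <= 2 kills the coefficients of ε^3..ε^3 in Q*f:
  ε^3: a_3 + q1*a_2 = 0, i.e. -27/208 + (9/104)*q1 = 0.
Solving this linear system: q1 = 3/2.
The numerator is Q*f truncated at degree 2: P0 = a_0 = 19/91; P1 = a_1 + q1*a_0 = 18/91; P2 = a_2 + q1*a_1 = -9/104.


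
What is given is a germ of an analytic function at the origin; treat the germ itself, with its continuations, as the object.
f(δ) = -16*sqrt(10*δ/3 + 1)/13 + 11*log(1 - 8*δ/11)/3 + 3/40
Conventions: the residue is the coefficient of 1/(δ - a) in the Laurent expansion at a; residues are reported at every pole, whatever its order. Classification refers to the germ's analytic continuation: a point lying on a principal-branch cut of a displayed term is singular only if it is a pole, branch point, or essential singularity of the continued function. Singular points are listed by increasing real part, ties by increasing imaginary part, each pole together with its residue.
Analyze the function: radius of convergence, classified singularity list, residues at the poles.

Branch term (11/3)*log(1 - δ/(11/8)): its argument vanishes at δ = 11/8, a logarithmic branch point, modulus 11/8.
Branch term (-16/13)*sqrt(1 - δ/(-3/10)): its argument vanishes at δ = -3/10, a square-root branch point, modulus 3/10.
The radius of convergence is the smallest modulus among the singular points: 3/10.
List the singular points by increasing real part (a conjugate pair: the negative imaginary part first).

Radius of convergence at 0: 3/10.
At -3/10: an algebraic (square-root) branch point.
At 11/8: a logarithmic branch point.


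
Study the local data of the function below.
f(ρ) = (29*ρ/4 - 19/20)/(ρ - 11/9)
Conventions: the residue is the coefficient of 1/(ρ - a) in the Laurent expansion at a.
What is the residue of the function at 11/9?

The residue is 356/45.

At the order-1 pole 11/9 set g(ρ) = (ρ - (11/9))*f(ρ) = 29*ρ/4 - 19/20.
Simple pole: residue = g(a) at a = 11/9, which is 356/45.


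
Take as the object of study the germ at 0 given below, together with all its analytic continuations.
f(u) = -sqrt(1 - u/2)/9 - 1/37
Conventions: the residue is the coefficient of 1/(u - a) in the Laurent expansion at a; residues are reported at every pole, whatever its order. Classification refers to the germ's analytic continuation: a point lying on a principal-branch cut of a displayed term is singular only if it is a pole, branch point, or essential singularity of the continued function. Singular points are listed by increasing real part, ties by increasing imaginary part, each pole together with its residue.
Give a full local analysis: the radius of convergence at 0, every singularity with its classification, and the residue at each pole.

Radius of convergence at 0: 2.
At 2: an algebraic (square-root) branch point.

Branch term (-1/9)*sqrt(1 - u/(2)): its argument vanishes at u = 2, a square-root branch point, modulus 2.
The radius of convergence is the smallest modulus among the singular points: 2.


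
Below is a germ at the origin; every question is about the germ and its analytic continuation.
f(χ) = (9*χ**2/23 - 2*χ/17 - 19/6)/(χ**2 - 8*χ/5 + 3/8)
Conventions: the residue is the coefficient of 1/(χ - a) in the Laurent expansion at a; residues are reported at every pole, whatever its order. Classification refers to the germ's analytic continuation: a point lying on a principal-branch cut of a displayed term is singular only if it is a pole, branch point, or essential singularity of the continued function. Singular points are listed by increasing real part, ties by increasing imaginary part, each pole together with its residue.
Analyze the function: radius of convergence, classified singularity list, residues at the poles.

Radius of convergence at 0: 4/5 - (1/20)*sqrt(106).
At 4/5 - (1/20)*sqrt(106): a pole of order 1; residue 497/1955 + (681901/2486760)*sqrt(106).
At 4/5 + (1/20)*sqrt(106): a pole of order 1; residue 497/1955 - (681901/2486760)*sqrt(106).

Denominator factor (χ**2 - 8*χ/5 + 3/8): discriminant 53/50, real irrational roots 4/5 + (1/20)*sqrt(106) and 4/5 - (1/20)*sqrt(106); poles of order 1, moduli 4/5 + (1/20)*sqrt(106) and 4/5 - (1/20)*sqrt(106).
The radius of convergence is the smallest modulus among the singular points: 4/5 - (1/20)*sqrt(106).
The factor χ**2 - 8*χ/5 + 3/8 splits as (χ - a)(χ - a') with a = 4/5 - (1/20)*sqrt(106), a' = 4/5 + (1/20)*sqrt(106). At the order-1 pole a set g(χ) = (χ - a)*f(χ) = [9*χ**2/23 - 2*χ/17 - 19/6] / (χ - a').
Simple pole: residue = g(a) at a = 4/5 - (1/20)*sqrt(106), which is 497/1955 + (681901/2486760)*sqrt(106).
The factor χ**2 - 8*χ/5 + 3/8 splits as (χ - a)(χ - a') with a = 4/5 + (1/20)*sqrt(106), a' = 4/5 - (1/20)*sqrt(106). At the order-1 pole a set g(χ) = (χ - a)*f(χ) = [9*χ**2/23 - 2*χ/17 - 19/6] / (χ - a').
Simple pole: residue = g(a) at a = 4/5 + (1/20)*sqrt(106), which is 497/1955 - (681901/2486760)*sqrt(106).
List the singular points by increasing real part (a conjugate pair: the negative imaginary part first).


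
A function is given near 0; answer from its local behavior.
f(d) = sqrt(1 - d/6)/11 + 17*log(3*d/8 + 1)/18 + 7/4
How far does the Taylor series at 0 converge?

The radius of convergence is 8/3.

Branch term (1/11)*sqrt(1 - d/(6)): its argument vanishes at d = 6, a square-root branch point, modulus 6.
Branch term (17/18)*log(1 - d/(-8/3)): its argument vanishes at d = -8/3, a logarithmic branch point, modulus 8/3.
The radius of convergence is the smallest modulus among the singular points: 8/3.


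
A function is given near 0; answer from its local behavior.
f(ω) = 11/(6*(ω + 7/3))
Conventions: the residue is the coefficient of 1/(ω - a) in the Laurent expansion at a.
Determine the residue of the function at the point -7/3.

The residue is 11/6.

At the order-1 pole -7/3 set g(ω) = (ω - (-7/3))*f(ω) = 11/6.
Simple pole: residue = g(a) at a = -7/3, which is 11/6.


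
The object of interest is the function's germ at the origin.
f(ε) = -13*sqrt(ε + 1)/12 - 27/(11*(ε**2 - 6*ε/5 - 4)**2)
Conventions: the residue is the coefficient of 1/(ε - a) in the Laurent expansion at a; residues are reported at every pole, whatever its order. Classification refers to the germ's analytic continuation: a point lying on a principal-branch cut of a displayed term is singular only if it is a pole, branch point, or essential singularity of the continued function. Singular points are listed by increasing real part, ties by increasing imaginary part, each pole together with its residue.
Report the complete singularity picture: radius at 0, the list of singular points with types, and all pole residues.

Radius of convergence at 0: 1.
At 3/5 - (1/5)*sqrt(109): a pole of order 2; residue -(3375/522764)*sqrt(109).
At -1: an algebraic (square-root) branch point.
At 3/5 + (1/5)*sqrt(109): a pole of order 2; residue (3375/522764)*sqrt(109).

Denominator factor (ε**2 - 6*ε/5 - 4)^2: discriminant 436/25, real irrational roots 3/5 + (1/5)*sqrt(109) and 3/5 - (1/5)*sqrt(109); poles of order 2, moduli 3/5 + (1/5)*sqrt(109) and -3/5 + (1/5)*sqrt(109).
Branch term (-13/12)*sqrt(1 - ε/(-1)): its argument vanishes at ε = -1, a square-root branch point, modulus 1.
The radius of convergence is the smallest modulus among the singular points: 1.
The branch term is analytic at 3/5 - (1/5)*sqrt(109) and contributes nothing to the residue; only the rational part matters.
The factor ε**2 - 6*ε/5 - 4 splits as (ε - a)(ε - a') with a = 3/5 - (1/5)*sqrt(109), a' = 3/5 + (1/5)*sqrt(109). At the order-2 pole a set g(ε) = (ε - a)^2*(rational part) = [-27/11] / (ε - a')^2.
Order-2 pole: residue = g'(a); g'(3/5 - (1/5)*sqrt(109)) = -(3375/522764)*sqrt(109), so the residue is -(3375/522764)*sqrt(109).
The branch term is analytic at 3/5 + (1/5)*sqrt(109) and contributes nothing to the residue; only the rational part matters.
The factor ε**2 - 6*ε/5 - 4 splits as (ε - a)(ε - a') with a = 3/5 + (1/5)*sqrt(109), a' = 3/5 - (1/5)*sqrt(109). At the order-2 pole a set g(ε) = (ε - a)^2*(rational part) = [-27/11] / (ε - a')^2.
Order-2 pole: residue = g'(a); g'(3/5 + (1/5)*sqrt(109)) = (3375/522764)*sqrt(109), so the residue is (3375/522764)*sqrt(109).
List the singular points by increasing real part (a conjugate pair: the negative imaginary part first).


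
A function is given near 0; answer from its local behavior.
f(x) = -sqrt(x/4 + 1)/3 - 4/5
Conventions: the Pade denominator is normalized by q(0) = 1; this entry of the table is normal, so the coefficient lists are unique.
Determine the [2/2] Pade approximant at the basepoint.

Taylor coefficients needed (expand at 0): a_0 = -17/15, a_1 = -1/24, a_2 = 1/384, a_3 = -1/3072, a_4 = 5/98304.
Write the denominator as Q(x) = 1 + q1*x + q2*x^2. Requiring Q*f - P = O(x^5) with deg P <= 2 kills the coefficients of x^3..x^4 in Q*f:
  x^3: a_3 + q1*a_2 + q2*a_1 = 0, i.e. -1/3072 + (1/384)*q1 + (-1/24)*q2 = 0.
  x^4: a_4 + q1*a_3 + q2*a_2 = 0, i.e. 5/98304 + (-1/3072)*q1 + (1/384)*q2 = 0.
Solving this linear system: q1 = 3/16, q2 = 1/256.
The numerator is Q*f truncated at degree 2: P0 = a_0 = -17/15; P1 = a_1 + q1*a_0 = -61/240; P2 = a_2 + q1*a_1 + q2*a_0 = -37/3840.

The Pade approximant has numerator coefficients [-17/15, -61/240, -37/3840]; denominator coefficients [1, 3/16, 1/256].


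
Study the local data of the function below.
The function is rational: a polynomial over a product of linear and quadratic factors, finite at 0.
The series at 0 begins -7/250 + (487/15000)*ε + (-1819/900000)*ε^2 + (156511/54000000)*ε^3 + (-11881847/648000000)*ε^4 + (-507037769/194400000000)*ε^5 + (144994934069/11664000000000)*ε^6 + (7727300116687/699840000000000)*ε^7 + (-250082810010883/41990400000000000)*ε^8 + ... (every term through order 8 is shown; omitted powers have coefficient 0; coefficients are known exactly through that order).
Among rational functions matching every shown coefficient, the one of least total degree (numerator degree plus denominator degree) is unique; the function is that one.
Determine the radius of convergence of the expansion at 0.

No rational of total degree below 7 reproduces all 9 coefficients; solving the [1/6] Pade equations on them gives f(ε) = (ε/10 - 7/10)/((ε**2 - 7*ε/12 + 1)*(ε**2 + 4*ε + 5)**2), whose expansion matches every shown term.
Denominator factor (ε**2 + 4*ε + 5)^2: discriminant -4, complex-conjugate roots (-2) + (1)*i and (-2) - (1)*i; poles of order 2, moduli sqrt(5) and sqrt(5).
Denominator factor (ε**2 - 7*ε/12 + 1): discriminant -527/144, complex-conjugate roots (7/24) + ((1/24)*sqrt(527))*i and (7/24) - ((1/24)*sqrt(527))*i; poles of order 1, moduli 1 and 1.
The radius of convergence is the smallest modulus among the singular points: 1.

The radius of convergence is 1.


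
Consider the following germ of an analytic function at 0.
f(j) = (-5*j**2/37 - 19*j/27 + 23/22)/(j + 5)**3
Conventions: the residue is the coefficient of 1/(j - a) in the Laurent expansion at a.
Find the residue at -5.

The residue is -5/37.

At the order-3 pole -5 set g(j) = (j - (-5))^3*f(j) = -5*j**2/37 - 19*j/27 + 23/22.
Order-3 pole: residue = g''(a)/2; g''(-5) = -10/37, so the residue is -5/37.


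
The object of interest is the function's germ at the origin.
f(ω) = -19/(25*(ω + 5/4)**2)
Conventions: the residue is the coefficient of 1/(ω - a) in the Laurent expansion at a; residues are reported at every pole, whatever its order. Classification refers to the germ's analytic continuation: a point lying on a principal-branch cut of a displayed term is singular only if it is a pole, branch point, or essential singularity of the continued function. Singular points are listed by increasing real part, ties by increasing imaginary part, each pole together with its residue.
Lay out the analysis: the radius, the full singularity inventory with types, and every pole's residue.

Radius of convergence at 0: 5/4.
At -5/4: a pole of order 2; residue 0.

Denominator factor (ω + 5/4)^2: pole of order 2 at -5/4, modulus 5/4.
The radius of convergence is the smallest modulus among the singular points: 5/4.
At the order-2 pole -5/4 set g(ω) = (ω - (-5/4))^2*f(ω) = -19/25.
Order-2 pole: residue = g'(a); g'(-5/4) = 0, so the residue is 0.


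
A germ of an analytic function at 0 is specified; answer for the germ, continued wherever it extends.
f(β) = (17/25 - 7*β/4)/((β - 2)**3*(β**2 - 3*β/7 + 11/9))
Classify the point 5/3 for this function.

The point is a regular point.

Denominator factors: β - 2 = -1/3 at β = 5/3; β**2 - 3*β/7 + 11/9 = 23/7 at β = 5/3 — none vanishes.
So the germ continues analytically to 5/3.


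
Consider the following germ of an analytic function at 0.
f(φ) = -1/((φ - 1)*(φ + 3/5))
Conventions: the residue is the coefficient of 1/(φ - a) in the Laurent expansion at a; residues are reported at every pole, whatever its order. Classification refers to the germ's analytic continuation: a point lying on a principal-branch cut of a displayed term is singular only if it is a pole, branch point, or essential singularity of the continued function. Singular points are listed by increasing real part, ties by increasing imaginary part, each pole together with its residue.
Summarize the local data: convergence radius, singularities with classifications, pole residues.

Denominator factor (φ + 3/5): pole of order 1 at -3/5, modulus 3/5.
Denominator factor (φ - 1): pole of order 1 at 1, modulus 1.
The radius of convergence is the smallest modulus among the singular points: 3/5.
At the order-1 pole -3/5 set g(φ) = (φ - (-3/5))*f(φ) = -1/(φ - 1).
Simple pole: residue = g(a) at a = -3/5, which is 5/8.
At the order-1 pole 1 set g(φ) = (φ - (1))*f(φ) = -1/(φ + 3/5).
Simple pole: residue = g(a) at a = 1, which is -5/8.
List the singular points by increasing real part (a conjugate pair: the negative imaginary part first).

Radius of convergence at 0: 3/5.
At -3/5: a pole of order 1; residue 5/8.
At 1: a pole of order 1; residue -5/8.


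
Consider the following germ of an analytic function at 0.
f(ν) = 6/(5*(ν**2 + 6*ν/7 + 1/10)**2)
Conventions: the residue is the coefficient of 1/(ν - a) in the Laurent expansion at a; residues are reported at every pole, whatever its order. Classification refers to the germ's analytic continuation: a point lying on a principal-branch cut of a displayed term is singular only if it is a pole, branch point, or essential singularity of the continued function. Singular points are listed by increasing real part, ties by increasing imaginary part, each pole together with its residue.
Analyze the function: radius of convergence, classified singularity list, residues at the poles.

Radius of convergence at 0: 3/7 - (1/70)*sqrt(410).
At -3/7 - (1/70)*sqrt(410): a pole of order 2; residue (1029/1681)*sqrt(410).
At -3/7 + (1/70)*sqrt(410): a pole of order 2; residue -(1029/1681)*sqrt(410).

Denominator factor (ν**2 + 6*ν/7 + 1/10)^2: discriminant 82/245, real irrational roots -3/7 + (1/70)*sqrt(410) and -3/7 - (1/70)*sqrt(410); poles of order 2, moduli 3/7 - (1/70)*sqrt(410) and 3/7 + (1/70)*sqrt(410).
The radius of convergence is the smallest modulus among the singular points: 3/7 - (1/70)*sqrt(410).
The factor ν**2 + 6*ν/7 + 1/10 splits as (ν - a)(ν - a') with a = -3/7 - (1/70)*sqrt(410), a' = -3/7 + (1/70)*sqrt(410). At the order-2 pole a set g(ν) = (ν - a)^2*f(ν) = [6/5] / (ν - a')^2.
Order-2 pole: residue = g'(a); g'(-3/7 - (1/70)*sqrt(410)) = (1029/1681)*sqrt(410), so the residue is (1029/1681)*sqrt(410).
The factor ν**2 + 6*ν/7 + 1/10 splits as (ν - a)(ν - a') with a = -3/7 + (1/70)*sqrt(410), a' = -3/7 - (1/70)*sqrt(410). At the order-2 pole a set g(ν) = (ν - a)^2*f(ν) = [6/5] / (ν - a')^2.
Order-2 pole: residue = g'(a); g'(-3/7 + (1/70)*sqrt(410)) = -(1029/1681)*sqrt(410), so the residue is -(1029/1681)*sqrt(410).
List the singular points by increasing real part (a conjugate pair: the negative imaginary part first).


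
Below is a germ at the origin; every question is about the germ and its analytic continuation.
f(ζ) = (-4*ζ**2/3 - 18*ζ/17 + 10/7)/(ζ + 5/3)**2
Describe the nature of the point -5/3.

The point is a pole of order 2.

The denominator factor ζ + 5/3 vanishes at -5/3 and appears to the power 2; the numerator there equals -1640/3213, nonzero, and no other factor vanishes.
Hence a pole whose order is the multiplicity, 2.


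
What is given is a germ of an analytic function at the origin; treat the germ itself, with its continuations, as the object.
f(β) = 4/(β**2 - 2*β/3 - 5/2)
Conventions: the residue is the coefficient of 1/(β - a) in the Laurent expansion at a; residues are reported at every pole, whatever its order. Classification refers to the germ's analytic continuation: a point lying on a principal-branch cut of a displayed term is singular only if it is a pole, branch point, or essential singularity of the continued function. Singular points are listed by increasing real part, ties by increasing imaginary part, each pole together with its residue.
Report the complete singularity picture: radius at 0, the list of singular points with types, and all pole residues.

Radius of convergence at 0: -1/3 + (1/6)*sqrt(94).
At 1/3 - (1/6)*sqrt(94): a pole of order 1; residue -(6/47)*sqrt(94).
At 1/3 + (1/6)*sqrt(94): a pole of order 1; residue (6/47)*sqrt(94).

Denominator factor (β**2 - 2*β/3 - 5/2): discriminant 94/9, real irrational roots 1/3 + (1/6)*sqrt(94) and 1/3 - (1/6)*sqrt(94); poles of order 1, moduli 1/3 + (1/6)*sqrt(94) and -1/3 + (1/6)*sqrt(94).
The radius of convergence is the smallest modulus among the singular points: -1/3 + (1/6)*sqrt(94).
The factor β**2 - 2*β/3 - 5/2 splits as (β - a)(β - a') with a = 1/3 - (1/6)*sqrt(94), a' = 1/3 + (1/6)*sqrt(94). At the order-1 pole a set g(β) = (β - a)*f(β) = [4] / (β - a').
Simple pole: residue = g(a) at a = 1/3 - (1/6)*sqrt(94), which is -(6/47)*sqrt(94).
The factor β**2 - 2*β/3 - 5/2 splits as (β - a)(β - a') with a = 1/3 + (1/6)*sqrt(94), a' = 1/3 - (1/6)*sqrt(94). At the order-1 pole a set g(β) = (β - a)*f(β) = [4] / (β - a').
Simple pole: residue = g(a) at a = 1/3 + (1/6)*sqrt(94), which is (6/47)*sqrt(94).
List the singular points by increasing real part (a conjugate pair: the negative imaginary part first).


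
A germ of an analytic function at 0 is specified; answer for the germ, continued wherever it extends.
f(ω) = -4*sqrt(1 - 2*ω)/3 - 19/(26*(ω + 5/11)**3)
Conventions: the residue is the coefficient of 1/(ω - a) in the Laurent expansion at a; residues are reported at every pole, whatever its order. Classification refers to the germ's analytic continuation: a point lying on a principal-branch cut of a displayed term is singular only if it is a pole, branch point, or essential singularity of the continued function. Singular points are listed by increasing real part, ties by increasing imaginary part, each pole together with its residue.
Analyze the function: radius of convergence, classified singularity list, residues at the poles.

Denominator factor (ω + 5/11)^3: pole of order 3 at -5/11, modulus 5/11.
Branch term (-4/3)*sqrt(1 - ω/(1/2)): its argument vanishes at ω = 1/2, a square-root branch point, modulus 1/2.
The radius of convergence is the smallest modulus among the singular points: 5/11.
The branch term is analytic at -5/11 and contributes nothing to the residue; only the rational part matters.
At the order-3 pole -5/11 set g(ω) = (ω - (-5/11))^3*(rational part) = -19/26.
Order-3 pole: residue = g''(a)/2; g''(-5/11) = 0, so the residue is 0.
List the singular points by increasing real part (a conjugate pair: the negative imaginary part first).

Radius of convergence at 0: 5/11.
At -5/11: a pole of order 3; residue 0.
At 1/2: an algebraic (square-root) branch point.


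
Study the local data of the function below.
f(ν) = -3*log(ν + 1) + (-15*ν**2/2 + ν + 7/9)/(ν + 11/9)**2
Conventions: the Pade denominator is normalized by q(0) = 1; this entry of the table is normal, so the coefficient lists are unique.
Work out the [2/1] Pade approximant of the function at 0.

Taylor coefficients needed (expand at 0): a_0 = 63/121, a_1 = -4236/1331, a_2 = -52275/14641, a_3 = 1194889/161051.
Write the denominator as Q(ν) = 1 + q1*ν. Requiring Q*f - P = O(ν^4) with deg P <= 2 kills the coefficients of ν^3..ν^3 in Q*f:
  ν^3: a_3 + q1*a_2 = 0, i.e. 1194889/161051 + (-52275/14641)*q1 = 0.
Solving this linear system: q1 = 1194889/575025.
The numerator is Q*f truncated at degree 2: P0 = a_0 = 63/121; P1 = a_1 + q1*a_0 = -48719631/23192675; P2 = a_2 + q1*a_1 = -2598075143/255119425.

The Pade approximant has numerator coefficients [63/121, -48719631/23192675, -2598075143/255119425]; denominator coefficients [1, 1194889/575025].


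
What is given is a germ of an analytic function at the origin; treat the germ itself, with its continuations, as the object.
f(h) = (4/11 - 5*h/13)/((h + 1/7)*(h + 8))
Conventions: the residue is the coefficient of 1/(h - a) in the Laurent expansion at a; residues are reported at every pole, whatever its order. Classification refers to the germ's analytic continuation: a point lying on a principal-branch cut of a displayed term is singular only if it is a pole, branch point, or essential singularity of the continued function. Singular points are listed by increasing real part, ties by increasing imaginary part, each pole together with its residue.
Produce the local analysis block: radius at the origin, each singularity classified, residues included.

Radius of convergence at 0: 1/7.
At -8: a pole of order 1; residue -3444/7865.
At -1/7: a pole of order 1; residue 419/7865.

Denominator factor (h + 8): pole of order 1 at -8, modulus 8.
Denominator factor (h + 1/7): pole of order 1 at -1/7, modulus 1/7.
The radius of convergence is the smallest modulus among the singular points: 1/7.
At the order-1 pole -8 set g(h) = (h - (-8))*f(h) = (4/11 - 5*h/13)/(h + 1/7).
Simple pole: residue = g(a) at a = -8, which is -3444/7865.
At the order-1 pole -1/7 set g(h) = (h - (-1/7))*f(h) = (4/11 - 5*h/13)/(h + 8).
Simple pole: residue = g(a) at a = -1/7, which is 419/7865.
List the singular points by increasing real part (a conjugate pair: the negative imaginary part first).


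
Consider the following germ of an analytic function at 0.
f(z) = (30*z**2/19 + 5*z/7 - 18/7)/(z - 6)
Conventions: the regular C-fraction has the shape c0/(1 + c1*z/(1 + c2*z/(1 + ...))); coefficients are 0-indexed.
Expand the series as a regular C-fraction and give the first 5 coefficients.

Taylor coefficients (expand at 0): a_0 = 3/7, a_1 = -1/21, a_2 = -649/2394, a_3 = -649/14364, a_4 = -649/86184.
c0 = a_0 = 3/7. Peel one level at a time: if S = 1 + c*z/S' with S'(0) = 1, then c is the z-coefficient of S and S' = c*z/(S - 1).
S_1 = c0/f = 1 + (1/9)*z + (1985/3078)*z^2 + ...; c1 = 1/9.
S_2 = c1*z/(S_1 - 1) = 1 + (-1985/342)*z + (22715/722)*z^2 + ...; c2 = -1985/342.
S_3 = c2*z/(S_2 - 1) = 1 + (40887/7543)*z + (-1717254/2994571)*z^2 + ...; c3 = 40887/7543.
S_4 = c3*z/(S_3 - 1) = 1 + (42/397)*z + ...; c4 = 42/397.

The regular C-fraction coefficients are [3/7, 1/9, -1985/342, 40887/7543, 42/397].


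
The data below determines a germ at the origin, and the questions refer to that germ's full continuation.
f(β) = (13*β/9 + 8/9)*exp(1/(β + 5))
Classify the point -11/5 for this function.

There is no denominator, hence no pole anywhere.
The essential point of exp(1/(β - (-5))) is -5, not -11/5.
So the germ continues analytically to -11/5.

The point is a regular point.


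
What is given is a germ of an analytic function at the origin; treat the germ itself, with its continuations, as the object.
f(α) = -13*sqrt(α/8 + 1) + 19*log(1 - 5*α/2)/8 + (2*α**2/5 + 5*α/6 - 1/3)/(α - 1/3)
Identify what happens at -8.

The term (-13)*sqrt(1 - α/(-8)) has argument 1 - -8/(-8) = 0 at -8: a square-root (algebraic, two-sheeted) branch point; the remaining terms are analytic or single-valued there.

The point is an algebraic (square-root) branch point.


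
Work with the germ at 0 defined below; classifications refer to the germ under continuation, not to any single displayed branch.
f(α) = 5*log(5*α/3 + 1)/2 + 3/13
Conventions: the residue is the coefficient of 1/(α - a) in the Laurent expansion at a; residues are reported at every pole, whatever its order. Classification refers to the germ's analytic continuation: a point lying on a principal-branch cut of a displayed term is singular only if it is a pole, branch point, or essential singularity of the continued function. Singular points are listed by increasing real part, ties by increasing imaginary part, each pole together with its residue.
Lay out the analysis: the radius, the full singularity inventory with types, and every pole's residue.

Radius of convergence at 0: 3/5.
At -3/5: a logarithmic branch point.

Branch term (5/2)*log(1 - α/(-3/5)): its argument vanishes at α = -3/5, a logarithmic branch point, modulus 3/5.
The radius of convergence is the smallest modulus among the singular points: 3/5.


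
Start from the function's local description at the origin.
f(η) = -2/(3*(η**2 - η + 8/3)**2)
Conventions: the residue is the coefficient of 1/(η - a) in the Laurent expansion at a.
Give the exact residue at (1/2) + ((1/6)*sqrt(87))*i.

The factor η**2 - η + 8/3 splits as (η - a)(η - a') with a = (1/2) + ((1/6)*sqrt(87))*i, a' = (1/2) - ((1/6)*sqrt(87))*i. At the order-2 pole a set g(η) = (η - a)^2*f(η) = [-2/3] / (η - a')^2.
Order-2 pole: residue = g'(a); g'((1/2) + ((1/6)*sqrt(87))*i) = ((4/841)*sqrt(87))*i, so the residue is ((4/841)*sqrt(87))*i.

The residue is ((4/841)*sqrt(87))*i.


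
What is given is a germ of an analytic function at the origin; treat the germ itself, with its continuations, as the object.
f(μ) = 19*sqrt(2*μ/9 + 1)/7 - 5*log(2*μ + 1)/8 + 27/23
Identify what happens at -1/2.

The point is a logarithmic branch point.

The term (-5/8)*log(1 - μ/(-1/2)) has argument 1 - -1/2/(-1/2) = 0 at -1/2: a logarithmic (infinitely-sheeted) branch point; the remaining terms are analytic or single-valued there.


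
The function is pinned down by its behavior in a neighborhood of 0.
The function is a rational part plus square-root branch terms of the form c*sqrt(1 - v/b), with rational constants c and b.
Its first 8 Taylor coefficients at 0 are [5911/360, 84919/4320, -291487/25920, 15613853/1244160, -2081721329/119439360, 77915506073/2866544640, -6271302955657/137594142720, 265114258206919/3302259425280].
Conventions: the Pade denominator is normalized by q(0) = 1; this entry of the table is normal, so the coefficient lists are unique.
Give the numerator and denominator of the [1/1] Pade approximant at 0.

The Pade approximant has numerator coefficients [5911/360, 236826575/8152224]; denominator coefficients [1, 291487/509514].

Taylor coefficients needed (read off): a_0 = 5911/360, a_1 = 84919/4320, a_2 = -291487/25920.
Write the denominator as Q(v) = 1 + q1*v. Requiring Q*f - P = O(v^3) with deg P <= 1 kills the coefficients of v^2..v^2 in Q*f:
  v^2: a_2 + q1*a_1 = 0, i.e. -291487/25920 + (84919/4320)*q1 = 0.
Solving this linear system: q1 = 291487/509514.
The numerator is Q*f truncated at degree 1: P0 = a_0 = 5911/360; P1 = a_1 + q1*a_0 = 236826575/8152224.


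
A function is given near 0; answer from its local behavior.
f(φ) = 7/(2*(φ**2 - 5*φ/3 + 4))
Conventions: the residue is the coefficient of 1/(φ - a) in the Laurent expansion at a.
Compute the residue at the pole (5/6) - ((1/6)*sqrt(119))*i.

The factor φ**2 - 5*φ/3 + 4 splits as (φ - a)(φ - a') with a = (5/6) - ((1/6)*sqrt(119))*i, a' = (5/6) + ((1/6)*sqrt(119))*i. At the order-1 pole a set g(φ) = (φ - a)*f(φ) = [7/2] / (φ - a').
Simple pole: residue = g(a) at a = (5/6) - ((1/6)*sqrt(119))*i, which is ((3/34)*sqrt(119))*i.

The residue is ((3/34)*sqrt(119))*i.


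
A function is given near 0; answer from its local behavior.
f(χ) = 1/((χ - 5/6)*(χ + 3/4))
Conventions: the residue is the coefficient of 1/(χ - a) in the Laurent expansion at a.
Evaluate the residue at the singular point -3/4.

The residue is -12/19.

At the order-1 pole -3/4 set g(χ) = (χ - (-3/4))*f(χ) = 1/(χ - 5/6).
Simple pole: residue = g(a) at a = -3/4, which is -12/19.


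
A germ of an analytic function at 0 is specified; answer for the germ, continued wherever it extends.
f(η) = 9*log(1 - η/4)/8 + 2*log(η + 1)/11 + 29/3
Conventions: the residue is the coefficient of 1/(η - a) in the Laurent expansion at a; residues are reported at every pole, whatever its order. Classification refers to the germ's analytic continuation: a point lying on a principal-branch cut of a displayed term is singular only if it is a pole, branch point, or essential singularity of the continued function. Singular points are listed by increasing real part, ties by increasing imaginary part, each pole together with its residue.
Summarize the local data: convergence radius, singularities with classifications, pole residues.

Radius of convergence at 0: 1.
At -1: a logarithmic branch point.
At 4: a logarithmic branch point.

Branch term (9/8)*log(1 - η/(4)): its argument vanishes at η = 4, a logarithmic branch point, modulus 4.
Branch term (2/11)*log(1 - η/(-1)): its argument vanishes at η = -1, a logarithmic branch point, modulus 1.
The radius of convergence is the smallest modulus among the singular points: 1.
List the singular points by increasing real part (a conjugate pair: the negative imaginary part first).


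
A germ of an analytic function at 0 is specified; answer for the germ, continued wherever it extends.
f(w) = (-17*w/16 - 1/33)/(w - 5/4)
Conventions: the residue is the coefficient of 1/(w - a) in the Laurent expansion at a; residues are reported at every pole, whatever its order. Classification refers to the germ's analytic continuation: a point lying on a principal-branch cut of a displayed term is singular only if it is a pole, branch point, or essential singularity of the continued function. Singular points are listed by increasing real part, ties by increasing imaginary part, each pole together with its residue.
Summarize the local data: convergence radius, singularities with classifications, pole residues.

Radius of convergence at 0: 5/4.
At 5/4: a pole of order 1; residue -2869/2112.

Denominator factor (w - 5/4): pole of order 1 at 5/4, modulus 5/4.
The radius of convergence is the smallest modulus among the singular points: 5/4.
At the order-1 pole 5/4 set g(w) = (w - (5/4))*f(w) = -17*w/16 - 1/33.
Simple pole: residue = g(a) at a = 5/4, which is -2869/2112.


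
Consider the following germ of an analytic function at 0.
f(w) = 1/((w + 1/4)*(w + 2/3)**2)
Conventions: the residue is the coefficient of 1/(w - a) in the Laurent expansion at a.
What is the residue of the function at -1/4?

The residue is 144/25.

At the order-1 pole -1/4 set g(w) = (w - (-1/4))*f(w) = (w + 2/3)**(-2).
Simple pole: residue = g(a) at a = -1/4, which is 144/25.


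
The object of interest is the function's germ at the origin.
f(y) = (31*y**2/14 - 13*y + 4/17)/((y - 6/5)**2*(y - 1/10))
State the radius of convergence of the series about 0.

The radius of convergence is 1/10.

Denominator factor (y - 1/10): pole of order 1 at 1/10, modulus 1/10.
Denominator factor (y - 6/5)^2: pole of order 2 at 6/5, modulus 6/5.
The radius of convergence is the smallest modulus among the singular points: 1/10.


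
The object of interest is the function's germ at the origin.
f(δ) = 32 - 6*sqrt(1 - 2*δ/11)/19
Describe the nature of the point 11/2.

The term (-6/19)*sqrt(1 - δ/(11/2)) has argument 1 - 11/2/(11/2) = 0 at 11/2: a square-root (algebraic, two-sheeted) branch point; the remaining terms are analytic or single-valued there.

The point is an algebraic (square-root) branch point.


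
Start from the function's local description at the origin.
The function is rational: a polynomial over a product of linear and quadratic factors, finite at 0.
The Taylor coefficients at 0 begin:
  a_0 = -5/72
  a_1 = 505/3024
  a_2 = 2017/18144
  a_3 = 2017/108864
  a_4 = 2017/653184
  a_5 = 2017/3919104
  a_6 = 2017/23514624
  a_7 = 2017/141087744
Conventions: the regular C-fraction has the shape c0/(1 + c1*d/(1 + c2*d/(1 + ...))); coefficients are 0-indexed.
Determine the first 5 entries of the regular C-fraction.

The regular C-fraction coefficients are [-5/72, 101/42, -10854/3535, 98833/913545, 707/1809].

Taylor coefficients (read off): a_0 = -5/72, a_1 = 505/3024, a_2 = 2017/18144, a_3 = 2017/108864, a_4 = 2017/653184.
c0 = a_0 = -5/72. Peel one level at a time: if S = 1 + c*d/S' with S'(0) = 1, then c is the d-coefficient of S and S' = c*d/(S - 1).
S_1 = c0/f = 1 + (101/42)*d + (1809/245)*d^2 + ...; c1 = 101/42.
S_2 = c1*d/(S_1 - 1) = 1 + (-10854/3535)*d + (84714/255025)*d^2 + ...; c2 = -10854/3535.
S_3 = c2*d/(S_2 - 1) = 1 + (98833/913545)*d + (-691831/16362405)*d^2 + ...; c3 = 98833/913545.
S_4 = c3*d/(S_3 - 1) = 1 + (707/1809)*d + ...; c4 = 707/1809.
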